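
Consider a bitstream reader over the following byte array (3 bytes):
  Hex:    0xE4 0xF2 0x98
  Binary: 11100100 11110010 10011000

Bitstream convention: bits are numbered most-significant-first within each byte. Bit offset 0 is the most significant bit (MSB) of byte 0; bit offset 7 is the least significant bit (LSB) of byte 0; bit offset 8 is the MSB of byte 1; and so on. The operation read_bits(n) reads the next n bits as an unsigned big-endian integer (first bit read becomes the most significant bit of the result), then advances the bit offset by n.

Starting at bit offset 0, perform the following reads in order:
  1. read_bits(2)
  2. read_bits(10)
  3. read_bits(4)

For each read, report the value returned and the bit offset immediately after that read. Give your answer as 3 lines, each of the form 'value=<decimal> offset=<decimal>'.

Answer: value=3 offset=2
value=591 offset=12
value=2 offset=16

Derivation:
Read 1: bits[0:2] width=2 -> value=3 (bin 11); offset now 2 = byte 0 bit 2; 22 bits remain
Read 2: bits[2:12] width=10 -> value=591 (bin 1001001111); offset now 12 = byte 1 bit 4; 12 bits remain
Read 3: bits[12:16] width=4 -> value=2 (bin 0010); offset now 16 = byte 2 bit 0; 8 bits remain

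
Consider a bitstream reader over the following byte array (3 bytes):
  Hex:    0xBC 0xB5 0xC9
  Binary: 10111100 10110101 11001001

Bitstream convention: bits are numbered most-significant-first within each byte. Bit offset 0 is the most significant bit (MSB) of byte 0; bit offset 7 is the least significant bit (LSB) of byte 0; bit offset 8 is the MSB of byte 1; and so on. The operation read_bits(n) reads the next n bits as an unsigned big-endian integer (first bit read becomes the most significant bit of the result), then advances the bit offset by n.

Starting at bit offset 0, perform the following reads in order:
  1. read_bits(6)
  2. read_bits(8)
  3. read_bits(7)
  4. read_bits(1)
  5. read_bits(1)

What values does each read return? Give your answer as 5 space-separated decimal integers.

Read 1: bits[0:6] width=6 -> value=47 (bin 101111); offset now 6 = byte 0 bit 6; 18 bits remain
Read 2: bits[6:14] width=8 -> value=45 (bin 00101101); offset now 14 = byte 1 bit 6; 10 bits remain
Read 3: bits[14:21] width=7 -> value=57 (bin 0111001); offset now 21 = byte 2 bit 5; 3 bits remain
Read 4: bits[21:22] width=1 -> value=0 (bin 0); offset now 22 = byte 2 bit 6; 2 bits remain
Read 5: bits[22:23] width=1 -> value=0 (bin 0); offset now 23 = byte 2 bit 7; 1 bits remain

Answer: 47 45 57 0 0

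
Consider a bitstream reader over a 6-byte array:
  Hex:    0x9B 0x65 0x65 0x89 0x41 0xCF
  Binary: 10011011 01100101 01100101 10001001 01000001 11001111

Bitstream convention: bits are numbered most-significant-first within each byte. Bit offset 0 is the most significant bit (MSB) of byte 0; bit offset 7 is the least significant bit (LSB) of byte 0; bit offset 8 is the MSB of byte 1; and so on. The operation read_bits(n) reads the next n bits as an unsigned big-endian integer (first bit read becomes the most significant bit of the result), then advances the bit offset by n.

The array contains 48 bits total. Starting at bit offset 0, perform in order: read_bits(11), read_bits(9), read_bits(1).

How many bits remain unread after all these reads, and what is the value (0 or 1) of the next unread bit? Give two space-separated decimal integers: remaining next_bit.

Read 1: bits[0:11] width=11 -> value=1243 (bin 10011011011); offset now 11 = byte 1 bit 3; 37 bits remain
Read 2: bits[11:20] width=9 -> value=86 (bin 001010110); offset now 20 = byte 2 bit 4; 28 bits remain
Read 3: bits[20:21] width=1 -> value=0 (bin 0); offset now 21 = byte 2 bit 5; 27 bits remain

Answer: 27 1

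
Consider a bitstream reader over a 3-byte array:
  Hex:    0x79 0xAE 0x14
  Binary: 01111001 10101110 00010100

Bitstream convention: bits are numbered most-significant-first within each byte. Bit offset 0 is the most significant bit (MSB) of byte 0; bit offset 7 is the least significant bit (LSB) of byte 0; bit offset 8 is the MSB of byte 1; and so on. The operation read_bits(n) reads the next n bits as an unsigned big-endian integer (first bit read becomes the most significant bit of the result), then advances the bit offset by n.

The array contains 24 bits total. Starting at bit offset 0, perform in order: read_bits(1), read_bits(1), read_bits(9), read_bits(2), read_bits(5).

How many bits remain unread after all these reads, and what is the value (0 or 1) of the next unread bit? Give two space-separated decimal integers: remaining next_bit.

Answer: 6 0

Derivation:
Read 1: bits[0:1] width=1 -> value=0 (bin 0); offset now 1 = byte 0 bit 1; 23 bits remain
Read 2: bits[1:2] width=1 -> value=1 (bin 1); offset now 2 = byte 0 bit 2; 22 bits remain
Read 3: bits[2:11] width=9 -> value=461 (bin 111001101); offset now 11 = byte 1 bit 3; 13 bits remain
Read 4: bits[11:13] width=2 -> value=1 (bin 01); offset now 13 = byte 1 bit 5; 11 bits remain
Read 5: bits[13:18] width=5 -> value=24 (bin 11000); offset now 18 = byte 2 bit 2; 6 bits remain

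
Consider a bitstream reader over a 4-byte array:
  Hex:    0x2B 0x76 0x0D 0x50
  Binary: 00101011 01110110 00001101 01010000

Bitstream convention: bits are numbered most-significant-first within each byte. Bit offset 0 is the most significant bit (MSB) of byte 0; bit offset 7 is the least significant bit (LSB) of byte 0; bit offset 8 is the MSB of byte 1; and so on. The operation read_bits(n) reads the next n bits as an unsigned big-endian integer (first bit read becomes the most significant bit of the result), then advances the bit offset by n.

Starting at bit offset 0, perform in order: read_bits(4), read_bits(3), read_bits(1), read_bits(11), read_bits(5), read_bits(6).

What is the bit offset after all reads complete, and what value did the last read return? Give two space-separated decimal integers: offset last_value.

Read 1: bits[0:4] width=4 -> value=2 (bin 0010); offset now 4 = byte 0 bit 4; 28 bits remain
Read 2: bits[4:7] width=3 -> value=5 (bin 101); offset now 7 = byte 0 bit 7; 25 bits remain
Read 3: bits[7:8] width=1 -> value=1 (bin 1); offset now 8 = byte 1 bit 0; 24 bits remain
Read 4: bits[8:19] width=11 -> value=944 (bin 01110110000); offset now 19 = byte 2 bit 3; 13 bits remain
Read 5: bits[19:24] width=5 -> value=13 (bin 01101); offset now 24 = byte 3 bit 0; 8 bits remain
Read 6: bits[24:30] width=6 -> value=20 (bin 010100); offset now 30 = byte 3 bit 6; 2 bits remain

Answer: 30 20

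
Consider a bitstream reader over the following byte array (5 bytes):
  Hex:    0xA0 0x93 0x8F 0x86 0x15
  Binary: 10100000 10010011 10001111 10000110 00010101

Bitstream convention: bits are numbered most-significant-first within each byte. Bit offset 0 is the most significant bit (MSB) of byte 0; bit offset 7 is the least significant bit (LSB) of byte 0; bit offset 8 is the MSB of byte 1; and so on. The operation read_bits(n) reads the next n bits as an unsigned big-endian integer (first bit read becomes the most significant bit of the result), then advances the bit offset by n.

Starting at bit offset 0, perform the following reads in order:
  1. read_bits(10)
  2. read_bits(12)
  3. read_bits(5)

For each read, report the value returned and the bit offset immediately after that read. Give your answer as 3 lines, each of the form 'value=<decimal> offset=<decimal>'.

Read 1: bits[0:10] width=10 -> value=642 (bin 1010000010); offset now 10 = byte 1 bit 2; 30 bits remain
Read 2: bits[10:22] width=12 -> value=1251 (bin 010011100011); offset now 22 = byte 2 bit 6; 18 bits remain
Read 3: bits[22:27] width=5 -> value=28 (bin 11100); offset now 27 = byte 3 bit 3; 13 bits remain

Answer: value=642 offset=10
value=1251 offset=22
value=28 offset=27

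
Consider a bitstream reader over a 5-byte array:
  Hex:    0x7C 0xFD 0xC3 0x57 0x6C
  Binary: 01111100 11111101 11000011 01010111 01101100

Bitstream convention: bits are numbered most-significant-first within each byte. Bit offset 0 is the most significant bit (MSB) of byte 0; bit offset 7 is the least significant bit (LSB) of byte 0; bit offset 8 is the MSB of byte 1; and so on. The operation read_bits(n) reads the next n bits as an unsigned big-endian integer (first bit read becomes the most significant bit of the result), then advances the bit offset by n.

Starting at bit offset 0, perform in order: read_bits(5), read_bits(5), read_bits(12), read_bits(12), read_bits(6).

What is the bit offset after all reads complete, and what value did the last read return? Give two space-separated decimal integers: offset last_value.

Read 1: bits[0:5] width=5 -> value=15 (bin 01111); offset now 5 = byte 0 bit 5; 35 bits remain
Read 2: bits[5:10] width=5 -> value=19 (bin 10011); offset now 10 = byte 1 bit 2; 30 bits remain
Read 3: bits[10:22] width=12 -> value=3952 (bin 111101110000); offset now 22 = byte 2 bit 6; 18 bits remain
Read 4: bits[22:34] width=12 -> value=3421 (bin 110101011101); offset now 34 = byte 4 bit 2; 6 bits remain
Read 5: bits[34:40] width=6 -> value=44 (bin 101100); offset now 40 = byte 5 bit 0; 0 bits remain

Answer: 40 44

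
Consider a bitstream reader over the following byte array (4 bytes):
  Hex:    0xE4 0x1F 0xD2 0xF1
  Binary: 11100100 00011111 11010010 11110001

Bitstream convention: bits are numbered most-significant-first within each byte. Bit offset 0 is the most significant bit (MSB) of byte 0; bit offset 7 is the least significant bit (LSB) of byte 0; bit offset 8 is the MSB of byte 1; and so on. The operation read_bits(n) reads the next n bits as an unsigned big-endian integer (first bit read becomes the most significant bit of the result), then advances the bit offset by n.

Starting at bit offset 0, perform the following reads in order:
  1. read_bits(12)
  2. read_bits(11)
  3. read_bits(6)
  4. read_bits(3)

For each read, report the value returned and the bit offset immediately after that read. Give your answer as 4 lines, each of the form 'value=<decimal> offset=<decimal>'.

Read 1: bits[0:12] width=12 -> value=3649 (bin 111001000001); offset now 12 = byte 1 bit 4; 20 bits remain
Read 2: bits[12:23] width=11 -> value=2025 (bin 11111101001); offset now 23 = byte 2 bit 7; 9 bits remain
Read 3: bits[23:29] width=6 -> value=30 (bin 011110); offset now 29 = byte 3 bit 5; 3 bits remain
Read 4: bits[29:32] width=3 -> value=1 (bin 001); offset now 32 = byte 4 bit 0; 0 bits remain

Answer: value=3649 offset=12
value=2025 offset=23
value=30 offset=29
value=1 offset=32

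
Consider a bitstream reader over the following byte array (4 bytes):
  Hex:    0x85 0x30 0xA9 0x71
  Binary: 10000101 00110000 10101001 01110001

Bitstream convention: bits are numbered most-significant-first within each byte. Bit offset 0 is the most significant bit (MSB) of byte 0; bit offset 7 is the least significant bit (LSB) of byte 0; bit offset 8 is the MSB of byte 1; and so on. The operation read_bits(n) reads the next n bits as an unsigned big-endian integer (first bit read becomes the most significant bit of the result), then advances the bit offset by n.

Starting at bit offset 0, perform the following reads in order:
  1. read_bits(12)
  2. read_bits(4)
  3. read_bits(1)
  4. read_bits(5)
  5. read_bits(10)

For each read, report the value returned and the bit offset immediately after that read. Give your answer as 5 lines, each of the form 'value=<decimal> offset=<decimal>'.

Answer: value=2131 offset=12
value=0 offset=16
value=1 offset=17
value=10 offset=22
value=369 offset=32

Derivation:
Read 1: bits[0:12] width=12 -> value=2131 (bin 100001010011); offset now 12 = byte 1 bit 4; 20 bits remain
Read 2: bits[12:16] width=4 -> value=0 (bin 0000); offset now 16 = byte 2 bit 0; 16 bits remain
Read 3: bits[16:17] width=1 -> value=1 (bin 1); offset now 17 = byte 2 bit 1; 15 bits remain
Read 4: bits[17:22] width=5 -> value=10 (bin 01010); offset now 22 = byte 2 bit 6; 10 bits remain
Read 5: bits[22:32] width=10 -> value=369 (bin 0101110001); offset now 32 = byte 4 bit 0; 0 bits remain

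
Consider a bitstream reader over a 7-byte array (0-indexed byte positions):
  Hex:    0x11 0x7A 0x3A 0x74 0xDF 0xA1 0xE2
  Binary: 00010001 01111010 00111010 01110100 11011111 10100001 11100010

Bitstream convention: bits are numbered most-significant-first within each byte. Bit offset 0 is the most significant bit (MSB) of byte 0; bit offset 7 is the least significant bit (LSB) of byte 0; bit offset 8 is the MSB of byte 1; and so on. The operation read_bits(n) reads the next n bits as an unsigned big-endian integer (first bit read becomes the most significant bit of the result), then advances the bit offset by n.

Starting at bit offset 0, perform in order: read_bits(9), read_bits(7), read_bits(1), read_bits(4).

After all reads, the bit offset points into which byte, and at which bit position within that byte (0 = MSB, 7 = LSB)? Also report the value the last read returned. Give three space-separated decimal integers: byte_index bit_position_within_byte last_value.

Read 1: bits[0:9] width=9 -> value=34 (bin 000100010); offset now 9 = byte 1 bit 1; 47 bits remain
Read 2: bits[9:16] width=7 -> value=122 (bin 1111010); offset now 16 = byte 2 bit 0; 40 bits remain
Read 3: bits[16:17] width=1 -> value=0 (bin 0); offset now 17 = byte 2 bit 1; 39 bits remain
Read 4: bits[17:21] width=4 -> value=7 (bin 0111); offset now 21 = byte 2 bit 5; 35 bits remain

Answer: 2 5 7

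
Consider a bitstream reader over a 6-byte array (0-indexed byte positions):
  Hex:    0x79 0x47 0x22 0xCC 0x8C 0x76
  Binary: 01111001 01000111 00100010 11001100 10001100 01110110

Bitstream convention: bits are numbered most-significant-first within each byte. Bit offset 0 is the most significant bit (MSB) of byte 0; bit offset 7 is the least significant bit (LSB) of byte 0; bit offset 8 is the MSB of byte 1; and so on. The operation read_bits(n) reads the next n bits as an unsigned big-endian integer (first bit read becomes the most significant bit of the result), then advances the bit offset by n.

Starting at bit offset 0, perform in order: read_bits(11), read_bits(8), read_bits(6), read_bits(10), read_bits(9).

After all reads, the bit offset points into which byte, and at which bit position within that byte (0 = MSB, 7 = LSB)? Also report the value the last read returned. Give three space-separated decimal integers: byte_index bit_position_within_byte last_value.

Read 1: bits[0:11] width=11 -> value=970 (bin 01111001010); offset now 11 = byte 1 bit 3; 37 bits remain
Read 2: bits[11:19] width=8 -> value=57 (bin 00111001); offset now 19 = byte 2 bit 3; 29 bits remain
Read 3: bits[19:25] width=6 -> value=5 (bin 000101); offset now 25 = byte 3 bit 1; 23 bits remain
Read 4: bits[25:35] width=10 -> value=612 (bin 1001100100); offset now 35 = byte 4 bit 3; 13 bits remain
Read 5: bits[35:44] width=9 -> value=199 (bin 011000111); offset now 44 = byte 5 bit 4; 4 bits remain

Answer: 5 4 199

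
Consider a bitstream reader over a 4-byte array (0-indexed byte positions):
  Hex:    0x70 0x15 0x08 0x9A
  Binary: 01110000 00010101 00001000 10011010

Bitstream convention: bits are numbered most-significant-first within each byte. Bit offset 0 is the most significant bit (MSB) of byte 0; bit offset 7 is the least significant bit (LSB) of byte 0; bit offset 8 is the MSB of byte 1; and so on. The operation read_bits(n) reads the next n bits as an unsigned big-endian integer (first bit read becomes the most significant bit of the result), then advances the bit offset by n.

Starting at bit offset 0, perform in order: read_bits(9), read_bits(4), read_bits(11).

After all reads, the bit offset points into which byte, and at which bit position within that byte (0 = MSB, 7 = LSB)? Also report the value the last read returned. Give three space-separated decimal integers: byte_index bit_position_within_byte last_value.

Answer: 3 0 1288

Derivation:
Read 1: bits[0:9] width=9 -> value=224 (bin 011100000); offset now 9 = byte 1 bit 1; 23 bits remain
Read 2: bits[9:13] width=4 -> value=2 (bin 0010); offset now 13 = byte 1 bit 5; 19 bits remain
Read 3: bits[13:24] width=11 -> value=1288 (bin 10100001000); offset now 24 = byte 3 bit 0; 8 bits remain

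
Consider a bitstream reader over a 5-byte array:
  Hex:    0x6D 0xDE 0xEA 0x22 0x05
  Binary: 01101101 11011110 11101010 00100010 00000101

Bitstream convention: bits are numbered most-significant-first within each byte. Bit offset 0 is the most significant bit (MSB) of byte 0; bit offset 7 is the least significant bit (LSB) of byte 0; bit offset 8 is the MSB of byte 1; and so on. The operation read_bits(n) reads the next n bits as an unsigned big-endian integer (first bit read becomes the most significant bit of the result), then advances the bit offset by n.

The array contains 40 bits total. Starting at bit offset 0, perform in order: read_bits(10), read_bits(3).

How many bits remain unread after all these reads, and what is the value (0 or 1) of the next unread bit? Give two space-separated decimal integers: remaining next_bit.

Read 1: bits[0:10] width=10 -> value=439 (bin 0110110111); offset now 10 = byte 1 bit 2; 30 bits remain
Read 2: bits[10:13] width=3 -> value=3 (bin 011); offset now 13 = byte 1 bit 5; 27 bits remain

Answer: 27 1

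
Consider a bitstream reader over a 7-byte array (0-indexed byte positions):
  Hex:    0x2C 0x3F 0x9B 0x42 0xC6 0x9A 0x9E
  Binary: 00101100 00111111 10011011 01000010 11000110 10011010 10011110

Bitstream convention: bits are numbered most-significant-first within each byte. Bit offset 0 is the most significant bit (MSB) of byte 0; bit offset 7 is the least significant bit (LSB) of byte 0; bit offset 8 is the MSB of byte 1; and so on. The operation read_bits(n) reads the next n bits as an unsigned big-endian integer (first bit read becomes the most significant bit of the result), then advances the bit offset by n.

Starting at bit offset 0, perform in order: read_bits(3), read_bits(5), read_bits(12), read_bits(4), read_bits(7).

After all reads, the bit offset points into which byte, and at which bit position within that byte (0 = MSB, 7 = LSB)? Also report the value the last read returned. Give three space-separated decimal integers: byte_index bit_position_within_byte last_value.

Answer: 3 7 33

Derivation:
Read 1: bits[0:3] width=3 -> value=1 (bin 001); offset now 3 = byte 0 bit 3; 53 bits remain
Read 2: bits[3:8] width=5 -> value=12 (bin 01100); offset now 8 = byte 1 bit 0; 48 bits remain
Read 3: bits[8:20] width=12 -> value=1017 (bin 001111111001); offset now 20 = byte 2 bit 4; 36 bits remain
Read 4: bits[20:24] width=4 -> value=11 (bin 1011); offset now 24 = byte 3 bit 0; 32 bits remain
Read 5: bits[24:31] width=7 -> value=33 (bin 0100001); offset now 31 = byte 3 bit 7; 25 bits remain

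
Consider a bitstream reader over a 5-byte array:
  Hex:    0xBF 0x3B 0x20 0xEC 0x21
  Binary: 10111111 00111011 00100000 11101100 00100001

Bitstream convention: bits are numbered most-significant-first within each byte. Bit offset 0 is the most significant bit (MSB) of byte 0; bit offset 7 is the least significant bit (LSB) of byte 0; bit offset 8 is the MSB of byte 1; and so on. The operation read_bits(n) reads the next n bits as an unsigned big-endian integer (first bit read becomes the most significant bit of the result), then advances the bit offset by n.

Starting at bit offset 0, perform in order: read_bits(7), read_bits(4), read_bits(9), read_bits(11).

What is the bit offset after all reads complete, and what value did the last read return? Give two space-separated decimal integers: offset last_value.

Read 1: bits[0:7] width=7 -> value=95 (bin 1011111); offset now 7 = byte 0 bit 7; 33 bits remain
Read 2: bits[7:11] width=4 -> value=9 (bin 1001); offset now 11 = byte 1 bit 3; 29 bits remain
Read 3: bits[11:20] width=9 -> value=434 (bin 110110010); offset now 20 = byte 2 bit 4; 20 bits remain
Read 4: bits[20:31] width=11 -> value=118 (bin 00001110110); offset now 31 = byte 3 bit 7; 9 bits remain

Answer: 31 118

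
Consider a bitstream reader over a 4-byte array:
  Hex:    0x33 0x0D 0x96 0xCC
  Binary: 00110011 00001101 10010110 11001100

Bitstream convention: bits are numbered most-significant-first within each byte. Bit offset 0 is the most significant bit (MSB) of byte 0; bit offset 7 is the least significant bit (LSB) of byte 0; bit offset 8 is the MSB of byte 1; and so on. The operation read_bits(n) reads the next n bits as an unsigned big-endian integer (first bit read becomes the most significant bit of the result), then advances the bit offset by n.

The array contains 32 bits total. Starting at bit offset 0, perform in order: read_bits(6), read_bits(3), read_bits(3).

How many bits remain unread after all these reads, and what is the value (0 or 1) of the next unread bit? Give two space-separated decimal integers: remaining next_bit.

Read 1: bits[0:6] width=6 -> value=12 (bin 001100); offset now 6 = byte 0 bit 6; 26 bits remain
Read 2: bits[6:9] width=3 -> value=6 (bin 110); offset now 9 = byte 1 bit 1; 23 bits remain
Read 3: bits[9:12] width=3 -> value=0 (bin 000); offset now 12 = byte 1 bit 4; 20 bits remain

Answer: 20 1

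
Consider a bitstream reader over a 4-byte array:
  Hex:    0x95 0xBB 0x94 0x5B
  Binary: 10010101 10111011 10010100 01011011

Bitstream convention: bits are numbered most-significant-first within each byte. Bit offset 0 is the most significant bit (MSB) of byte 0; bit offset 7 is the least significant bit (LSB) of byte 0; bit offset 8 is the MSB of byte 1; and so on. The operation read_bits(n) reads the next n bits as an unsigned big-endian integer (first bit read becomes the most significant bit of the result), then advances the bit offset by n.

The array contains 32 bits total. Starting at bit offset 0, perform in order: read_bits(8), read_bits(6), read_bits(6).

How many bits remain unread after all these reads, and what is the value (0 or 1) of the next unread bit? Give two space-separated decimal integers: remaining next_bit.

Read 1: bits[0:8] width=8 -> value=149 (bin 10010101); offset now 8 = byte 1 bit 0; 24 bits remain
Read 2: bits[8:14] width=6 -> value=46 (bin 101110); offset now 14 = byte 1 bit 6; 18 bits remain
Read 3: bits[14:20] width=6 -> value=57 (bin 111001); offset now 20 = byte 2 bit 4; 12 bits remain

Answer: 12 0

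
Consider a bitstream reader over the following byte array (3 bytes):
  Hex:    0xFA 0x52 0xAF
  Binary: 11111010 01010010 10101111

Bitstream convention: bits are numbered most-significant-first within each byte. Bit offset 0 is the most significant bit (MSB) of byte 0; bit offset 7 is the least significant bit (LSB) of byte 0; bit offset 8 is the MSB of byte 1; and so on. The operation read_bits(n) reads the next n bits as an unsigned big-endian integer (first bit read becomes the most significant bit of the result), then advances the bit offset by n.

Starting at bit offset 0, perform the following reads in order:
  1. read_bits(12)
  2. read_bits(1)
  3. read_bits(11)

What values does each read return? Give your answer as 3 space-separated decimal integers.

Answer: 4005 0 687

Derivation:
Read 1: bits[0:12] width=12 -> value=4005 (bin 111110100101); offset now 12 = byte 1 bit 4; 12 bits remain
Read 2: bits[12:13] width=1 -> value=0 (bin 0); offset now 13 = byte 1 bit 5; 11 bits remain
Read 3: bits[13:24] width=11 -> value=687 (bin 01010101111); offset now 24 = byte 3 bit 0; 0 bits remain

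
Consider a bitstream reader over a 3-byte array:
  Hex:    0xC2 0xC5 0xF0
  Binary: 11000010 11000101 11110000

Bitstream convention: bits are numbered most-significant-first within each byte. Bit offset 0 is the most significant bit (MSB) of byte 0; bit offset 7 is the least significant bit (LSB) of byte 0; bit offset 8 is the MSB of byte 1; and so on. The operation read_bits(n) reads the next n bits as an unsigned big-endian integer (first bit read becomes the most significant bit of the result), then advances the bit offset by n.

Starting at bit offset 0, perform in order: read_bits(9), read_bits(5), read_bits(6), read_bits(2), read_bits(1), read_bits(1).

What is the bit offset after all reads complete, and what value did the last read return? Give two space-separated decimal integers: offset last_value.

Read 1: bits[0:9] width=9 -> value=389 (bin 110000101); offset now 9 = byte 1 bit 1; 15 bits remain
Read 2: bits[9:14] width=5 -> value=17 (bin 10001); offset now 14 = byte 1 bit 6; 10 bits remain
Read 3: bits[14:20] width=6 -> value=31 (bin 011111); offset now 20 = byte 2 bit 4; 4 bits remain
Read 4: bits[20:22] width=2 -> value=0 (bin 00); offset now 22 = byte 2 bit 6; 2 bits remain
Read 5: bits[22:23] width=1 -> value=0 (bin 0); offset now 23 = byte 2 bit 7; 1 bits remain
Read 6: bits[23:24] width=1 -> value=0 (bin 0); offset now 24 = byte 3 bit 0; 0 bits remain

Answer: 24 0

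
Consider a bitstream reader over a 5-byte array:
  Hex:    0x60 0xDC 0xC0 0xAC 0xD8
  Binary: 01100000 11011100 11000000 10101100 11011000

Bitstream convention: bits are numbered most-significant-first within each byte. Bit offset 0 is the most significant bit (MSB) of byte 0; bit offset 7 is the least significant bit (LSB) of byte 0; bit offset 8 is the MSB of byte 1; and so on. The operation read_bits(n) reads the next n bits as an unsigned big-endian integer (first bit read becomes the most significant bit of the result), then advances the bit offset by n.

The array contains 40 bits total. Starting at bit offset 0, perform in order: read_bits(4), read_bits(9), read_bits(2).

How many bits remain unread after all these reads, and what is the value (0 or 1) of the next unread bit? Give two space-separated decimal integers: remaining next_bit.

Answer: 25 0

Derivation:
Read 1: bits[0:4] width=4 -> value=6 (bin 0110); offset now 4 = byte 0 bit 4; 36 bits remain
Read 2: bits[4:13] width=9 -> value=27 (bin 000011011); offset now 13 = byte 1 bit 5; 27 bits remain
Read 3: bits[13:15] width=2 -> value=2 (bin 10); offset now 15 = byte 1 bit 7; 25 bits remain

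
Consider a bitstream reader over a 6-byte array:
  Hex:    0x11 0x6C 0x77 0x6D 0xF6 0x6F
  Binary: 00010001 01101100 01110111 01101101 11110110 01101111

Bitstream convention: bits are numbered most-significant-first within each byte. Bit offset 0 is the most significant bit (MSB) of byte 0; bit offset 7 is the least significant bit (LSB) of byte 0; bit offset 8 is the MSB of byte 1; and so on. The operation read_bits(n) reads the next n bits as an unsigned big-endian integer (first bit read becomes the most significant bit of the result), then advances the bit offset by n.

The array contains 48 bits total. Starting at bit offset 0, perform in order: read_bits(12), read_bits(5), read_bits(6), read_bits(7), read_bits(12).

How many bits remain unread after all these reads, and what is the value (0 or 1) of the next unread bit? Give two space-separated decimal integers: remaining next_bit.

Read 1: bits[0:12] width=12 -> value=278 (bin 000100010110); offset now 12 = byte 1 bit 4; 36 bits remain
Read 2: bits[12:17] width=5 -> value=24 (bin 11000); offset now 17 = byte 2 bit 1; 31 bits remain
Read 3: bits[17:23] width=6 -> value=59 (bin 111011); offset now 23 = byte 2 bit 7; 25 bits remain
Read 4: bits[23:30] width=7 -> value=91 (bin 1011011); offset now 30 = byte 3 bit 6; 18 bits remain
Read 5: bits[30:42] width=12 -> value=2009 (bin 011111011001); offset now 42 = byte 5 bit 2; 6 bits remain

Answer: 6 1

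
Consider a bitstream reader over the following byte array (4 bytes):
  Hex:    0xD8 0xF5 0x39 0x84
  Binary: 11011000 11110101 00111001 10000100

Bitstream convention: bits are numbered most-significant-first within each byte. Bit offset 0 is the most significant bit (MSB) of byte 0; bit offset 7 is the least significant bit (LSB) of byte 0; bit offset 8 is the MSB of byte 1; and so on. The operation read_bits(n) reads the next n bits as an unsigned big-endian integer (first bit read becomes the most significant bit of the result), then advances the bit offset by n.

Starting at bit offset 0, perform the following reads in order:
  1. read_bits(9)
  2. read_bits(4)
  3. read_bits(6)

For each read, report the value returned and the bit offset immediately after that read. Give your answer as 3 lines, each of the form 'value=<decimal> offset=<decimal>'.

Read 1: bits[0:9] width=9 -> value=433 (bin 110110001); offset now 9 = byte 1 bit 1; 23 bits remain
Read 2: bits[9:13] width=4 -> value=14 (bin 1110); offset now 13 = byte 1 bit 5; 19 bits remain
Read 3: bits[13:19] width=6 -> value=41 (bin 101001); offset now 19 = byte 2 bit 3; 13 bits remain

Answer: value=433 offset=9
value=14 offset=13
value=41 offset=19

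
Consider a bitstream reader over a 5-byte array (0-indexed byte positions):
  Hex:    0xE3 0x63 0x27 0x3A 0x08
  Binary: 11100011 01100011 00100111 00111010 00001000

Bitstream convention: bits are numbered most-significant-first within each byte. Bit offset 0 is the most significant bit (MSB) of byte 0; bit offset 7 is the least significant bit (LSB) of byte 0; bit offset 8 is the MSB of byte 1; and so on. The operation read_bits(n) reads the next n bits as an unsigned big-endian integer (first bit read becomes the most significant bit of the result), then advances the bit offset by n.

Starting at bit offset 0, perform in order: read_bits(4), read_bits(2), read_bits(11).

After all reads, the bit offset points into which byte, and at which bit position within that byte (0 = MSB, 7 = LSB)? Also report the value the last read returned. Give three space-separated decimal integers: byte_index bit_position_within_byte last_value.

Answer: 2 1 1734

Derivation:
Read 1: bits[0:4] width=4 -> value=14 (bin 1110); offset now 4 = byte 0 bit 4; 36 bits remain
Read 2: bits[4:6] width=2 -> value=0 (bin 00); offset now 6 = byte 0 bit 6; 34 bits remain
Read 3: bits[6:17] width=11 -> value=1734 (bin 11011000110); offset now 17 = byte 2 bit 1; 23 bits remain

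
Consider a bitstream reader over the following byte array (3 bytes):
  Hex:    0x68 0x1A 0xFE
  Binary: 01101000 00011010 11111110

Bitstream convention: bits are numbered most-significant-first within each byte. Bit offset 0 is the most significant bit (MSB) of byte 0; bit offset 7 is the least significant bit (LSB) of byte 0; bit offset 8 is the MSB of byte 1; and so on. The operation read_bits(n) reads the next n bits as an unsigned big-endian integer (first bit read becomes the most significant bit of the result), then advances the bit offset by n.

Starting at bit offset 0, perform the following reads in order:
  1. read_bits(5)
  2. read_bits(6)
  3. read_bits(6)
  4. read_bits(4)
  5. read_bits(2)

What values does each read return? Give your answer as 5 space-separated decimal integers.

Read 1: bits[0:5] width=5 -> value=13 (bin 01101); offset now 5 = byte 0 bit 5; 19 bits remain
Read 2: bits[5:11] width=6 -> value=0 (bin 000000); offset now 11 = byte 1 bit 3; 13 bits remain
Read 3: bits[11:17] width=6 -> value=53 (bin 110101); offset now 17 = byte 2 bit 1; 7 bits remain
Read 4: bits[17:21] width=4 -> value=15 (bin 1111); offset now 21 = byte 2 bit 5; 3 bits remain
Read 5: bits[21:23] width=2 -> value=3 (bin 11); offset now 23 = byte 2 bit 7; 1 bits remain

Answer: 13 0 53 15 3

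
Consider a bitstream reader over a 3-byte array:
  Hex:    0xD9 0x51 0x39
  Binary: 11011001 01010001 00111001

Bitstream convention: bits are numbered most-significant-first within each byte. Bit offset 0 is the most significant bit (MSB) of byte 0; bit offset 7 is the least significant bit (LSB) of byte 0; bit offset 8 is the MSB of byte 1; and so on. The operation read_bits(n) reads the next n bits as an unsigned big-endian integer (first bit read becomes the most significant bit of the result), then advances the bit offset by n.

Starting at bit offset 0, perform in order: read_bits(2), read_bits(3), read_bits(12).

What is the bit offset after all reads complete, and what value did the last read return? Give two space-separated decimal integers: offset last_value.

Answer: 17 674

Derivation:
Read 1: bits[0:2] width=2 -> value=3 (bin 11); offset now 2 = byte 0 bit 2; 22 bits remain
Read 2: bits[2:5] width=3 -> value=3 (bin 011); offset now 5 = byte 0 bit 5; 19 bits remain
Read 3: bits[5:17] width=12 -> value=674 (bin 001010100010); offset now 17 = byte 2 bit 1; 7 bits remain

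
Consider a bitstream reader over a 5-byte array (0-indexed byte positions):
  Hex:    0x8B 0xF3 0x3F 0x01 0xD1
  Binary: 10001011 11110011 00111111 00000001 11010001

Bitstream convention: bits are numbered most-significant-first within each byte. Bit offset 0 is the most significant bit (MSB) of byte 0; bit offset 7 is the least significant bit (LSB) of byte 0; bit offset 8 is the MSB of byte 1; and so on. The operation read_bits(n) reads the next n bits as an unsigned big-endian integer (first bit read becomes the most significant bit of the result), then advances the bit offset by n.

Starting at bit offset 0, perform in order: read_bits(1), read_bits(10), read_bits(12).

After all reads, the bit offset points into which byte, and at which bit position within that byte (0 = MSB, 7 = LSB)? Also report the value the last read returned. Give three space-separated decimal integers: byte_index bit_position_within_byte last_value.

Answer: 2 7 2463

Derivation:
Read 1: bits[0:1] width=1 -> value=1 (bin 1); offset now 1 = byte 0 bit 1; 39 bits remain
Read 2: bits[1:11] width=10 -> value=95 (bin 0001011111); offset now 11 = byte 1 bit 3; 29 bits remain
Read 3: bits[11:23] width=12 -> value=2463 (bin 100110011111); offset now 23 = byte 2 bit 7; 17 bits remain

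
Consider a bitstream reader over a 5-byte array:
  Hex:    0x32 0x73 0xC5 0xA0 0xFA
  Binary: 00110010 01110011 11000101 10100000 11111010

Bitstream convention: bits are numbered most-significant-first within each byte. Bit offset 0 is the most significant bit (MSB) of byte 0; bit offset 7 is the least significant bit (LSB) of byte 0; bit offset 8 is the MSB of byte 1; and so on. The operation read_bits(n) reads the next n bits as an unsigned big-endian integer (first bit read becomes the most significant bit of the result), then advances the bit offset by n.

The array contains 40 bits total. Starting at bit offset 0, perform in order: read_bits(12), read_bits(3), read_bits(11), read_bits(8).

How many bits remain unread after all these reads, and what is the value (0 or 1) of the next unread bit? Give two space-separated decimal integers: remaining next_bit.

Answer: 6 1

Derivation:
Read 1: bits[0:12] width=12 -> value=807 (bin 001100100111); offset now 12 = byte 1 bit 4; 28 bits remain
Read 2: bits[12:15] width=3 -> value=1 (bin 001); offset now 15 = byte 1 bit 7; 25 bits remain
Read 3: bits[15:26] width=11 -> value=1814 (bin 11100010110); offset now 26 = byte 3 bit 2; 14 bits remain
Read 4: bits[26:34] width=8 -> value=131 (bin 10000011); offset now 34 = byte 4 bit 2; 6 bits remain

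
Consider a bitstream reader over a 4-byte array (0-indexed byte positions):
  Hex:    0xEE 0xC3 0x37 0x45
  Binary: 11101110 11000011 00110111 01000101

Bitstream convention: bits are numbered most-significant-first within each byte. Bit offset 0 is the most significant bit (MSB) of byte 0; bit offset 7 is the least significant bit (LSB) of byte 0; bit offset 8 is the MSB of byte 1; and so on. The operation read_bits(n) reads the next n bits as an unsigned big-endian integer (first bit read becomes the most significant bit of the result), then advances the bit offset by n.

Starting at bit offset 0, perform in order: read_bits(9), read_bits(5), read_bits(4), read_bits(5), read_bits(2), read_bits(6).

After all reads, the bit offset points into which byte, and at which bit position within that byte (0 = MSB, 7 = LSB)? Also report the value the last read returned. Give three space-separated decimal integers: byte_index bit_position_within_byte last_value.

Read 1: bits[0:9] width=9 -> value=477 (bin 111011101); offset now 9 = byte 1 bit 1; 23 bits remain
Read 2: bits[9:14] width=5 -> value=16 (bin 10000); offset now 14 = byte 1 bit 6; 18 bits remain
Read 3: bits[14:18] width=4 -> value=12 (bin 1100); offset now 18 = byte 2 bit 2; 14 bits remain
Read 4: bits[18:23] width=5 -> value=27 (bin 11011); offset now 23 = byte 2 bit 7; 9 bits remain
Read 5: bits[23:25] width=2 -> value=2 (bin 10); offset now 25 = byte 3 bit 1; 7 bits remain
Read 6: bits[25:31] width=6 -> value=34 (bin 100010); offset now 31 = byte 3 bit 7; 1 bits remain

Answer: 3 7 34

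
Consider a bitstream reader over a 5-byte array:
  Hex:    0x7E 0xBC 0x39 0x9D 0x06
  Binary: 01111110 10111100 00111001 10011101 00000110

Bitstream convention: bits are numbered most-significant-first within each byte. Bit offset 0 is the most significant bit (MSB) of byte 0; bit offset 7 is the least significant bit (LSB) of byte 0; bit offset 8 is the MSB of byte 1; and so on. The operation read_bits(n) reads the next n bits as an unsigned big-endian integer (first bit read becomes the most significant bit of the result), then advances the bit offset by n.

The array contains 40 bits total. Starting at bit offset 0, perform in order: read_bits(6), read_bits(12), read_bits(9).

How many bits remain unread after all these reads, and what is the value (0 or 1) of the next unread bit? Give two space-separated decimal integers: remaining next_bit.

Read 1: bits[0:6] width=6 -> value=31 (bin 011111); offset now 6 = byte 0 bit 6; 34 bits remain
Read 2: bits[6:18] width=12 -> value=2800 (bin 101011110000); offset now 18 = byte 2 bit 2; 22 bits remain
Read 3: bits[18:27] width=9 -> value=460 (bin 111001100); offset now 27 = byte 3 bit 3; 13 bits remain

Answer: 13 1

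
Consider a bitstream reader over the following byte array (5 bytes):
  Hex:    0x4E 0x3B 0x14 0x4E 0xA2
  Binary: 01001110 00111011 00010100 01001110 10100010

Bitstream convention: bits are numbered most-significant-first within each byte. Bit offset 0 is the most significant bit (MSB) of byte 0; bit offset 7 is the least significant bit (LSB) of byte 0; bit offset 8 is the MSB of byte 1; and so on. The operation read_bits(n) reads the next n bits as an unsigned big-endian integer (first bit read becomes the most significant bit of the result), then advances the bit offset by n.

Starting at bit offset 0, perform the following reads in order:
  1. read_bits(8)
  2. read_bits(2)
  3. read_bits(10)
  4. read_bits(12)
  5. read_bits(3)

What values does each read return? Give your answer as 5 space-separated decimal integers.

Answer: 78 0 945 1102 5

Derivation:
Read 1: bits[0:8] width=8 -> value=78 (bin 01001110); offset now 8 = byte 1 bit 0; 32 bits remain
Read 2: bits[8:10] width=2 -> value=0 (bin 00); offset now 10 = byte 1 bit 2; 30 bits remain
Read 3: bits[10:20] width=10 -> value=945 (bin 1110110001); offset now 20 = byte 2 bit 4; 20 bits remain
Read 4: bits[20:32] width=12 -> value=1102 (bin 010001001110); offset now 32 = byte 4 bit 0; 8 bits remain
Read 5: bits[32:35] width=3 -> value=5 (bin 101); offset now 35 = byte 4 bit 3; 5 bits remain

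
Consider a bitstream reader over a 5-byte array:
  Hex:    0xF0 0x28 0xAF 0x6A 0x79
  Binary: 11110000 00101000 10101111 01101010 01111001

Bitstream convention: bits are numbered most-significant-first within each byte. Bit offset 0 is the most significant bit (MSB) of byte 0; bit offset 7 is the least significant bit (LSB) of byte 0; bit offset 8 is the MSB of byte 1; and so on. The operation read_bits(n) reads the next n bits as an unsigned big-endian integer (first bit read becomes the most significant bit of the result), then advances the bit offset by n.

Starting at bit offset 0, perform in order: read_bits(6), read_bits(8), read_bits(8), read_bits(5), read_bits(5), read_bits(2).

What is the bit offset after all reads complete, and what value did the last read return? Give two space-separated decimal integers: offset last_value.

Answer: 34 1

Derivation:
Read 1: bits[0:6] width=6 -> value=60 (bin 111100); offset now 6 = byte 0 bit 6; 34 bits remain
Read 2: bits[6:14] width=8 -> value=10 (bin 00001010); offset now 14 = byte 1 bit 6; 26 bits remain
Read 3: bits[14:22] width=8 -> value=43 (bin 00101011); offset now 22 = byte 2 bit 6; 18 bits remain
Read 4: bits[22:27] width=5 -> value=27 (bin 11011); offset now 27 = byte 3 bit 3; 13 bits remain
Read 5: bits[27:32] width=5 -> value=10 (bin 01010); offset now 32 = byte 4 bit 0; 8 bits remain
Read 6: bits[32:34] width=2 -> value=1 (bin 01); offset now 34 = byte 4 bit 2; 6 bits remain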